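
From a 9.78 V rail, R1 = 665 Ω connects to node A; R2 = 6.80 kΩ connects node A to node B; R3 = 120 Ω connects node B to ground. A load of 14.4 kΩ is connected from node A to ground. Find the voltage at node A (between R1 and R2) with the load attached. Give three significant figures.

Below node A the series string R2+R3 = 6920 Ω sits in parallel with the 14400 Ω load: 4674 Ω.
V_A = 9.78 × 4674/(665 + 4674) = 8.56 V.

V ≈ 8.56 V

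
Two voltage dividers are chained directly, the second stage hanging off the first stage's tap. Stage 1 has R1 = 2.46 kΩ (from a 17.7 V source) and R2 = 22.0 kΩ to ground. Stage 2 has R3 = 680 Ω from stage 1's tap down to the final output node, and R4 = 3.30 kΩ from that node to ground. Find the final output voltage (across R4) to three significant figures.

Stage 2 presents R3+R4 = 3980 Ω as a load on stage 1's tap.
Stage 1's lower leg becomes R2‖(R3+R4) = 3370 Ω, so V_mid = 17.7 × 3370/5830 = 10.23 V.
Stage 2 is itself unloaded: V_out = V_mid × R4/(R3+R4) = 10.23 × 3300/3980 = 8.48 V.

V_out ≈ 8.48 V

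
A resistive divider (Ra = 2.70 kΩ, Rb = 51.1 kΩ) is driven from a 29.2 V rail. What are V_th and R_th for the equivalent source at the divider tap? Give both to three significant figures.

V_th is the open-circuit tap voltage: 29.2 × 51.1/(2.70 + 51.1) = 27.7 V.
With the supply zeroed, Ra and Rb appear in parallel from the tap: R_th = Ra‖Rb = (2.70 × 51.1)/53.80 = 2.56 kΩ.

V_th = 27.7 V, R_th = 2.56 kΩ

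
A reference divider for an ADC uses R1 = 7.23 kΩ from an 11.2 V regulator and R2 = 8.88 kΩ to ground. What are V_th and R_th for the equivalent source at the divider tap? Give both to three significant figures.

V_th = 6.17 V, R_th = 3.99 kΩ

V_th is the open-circuit tap voltage: 11.2 × 8.88/(7.23 + 8.88) = 6.17 V.
With the supply zeroed, R1 and R2 appear in parallel from the tap: R_th = R1‖R2 = (7.23 × 8.88)/16.11 = 3.99 kΩ.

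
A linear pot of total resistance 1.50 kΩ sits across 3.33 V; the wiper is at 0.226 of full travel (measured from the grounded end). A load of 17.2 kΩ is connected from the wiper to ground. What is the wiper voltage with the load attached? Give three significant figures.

V ≈ 0.741 V

The wiper splits the pot into (1−α)R = 1161 Ω above and αR = 339.0 Ω below.
Lower section ‖ load = 332.4 Ω.
V_wiper = 3.33 × 332.4/(1161 + 332.4) = 0.741 V.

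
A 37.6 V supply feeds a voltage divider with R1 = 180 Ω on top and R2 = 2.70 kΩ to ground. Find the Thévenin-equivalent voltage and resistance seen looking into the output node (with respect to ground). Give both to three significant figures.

V_th is the open-circuit tap voltage: 37.6 × 2700/(180 + 2700) = 35.2 V.
With the supply zeroed, R1 and R2 appear in parallel from the tap: R_th = R1‖R2 = (180 × 2700)/2880 = 169 Ω.

V_th = 35.2 V, R_th = 169 Ω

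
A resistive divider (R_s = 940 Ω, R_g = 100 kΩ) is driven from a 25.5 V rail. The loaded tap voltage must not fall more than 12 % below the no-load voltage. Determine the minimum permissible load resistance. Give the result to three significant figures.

Output resistance R_th = R_s‖R_g = (940 × 100000)/100900 = 931.2 Ω.
The fractional drop is R_th/(R_th + R_L); requiring this ≤ 0.120 gives R_L ≥ R_th(1/0.120 − 1) = 931.2 × 7.333 = 6.83 kΩ.

R_L(min) ≈ 6.83 kΩ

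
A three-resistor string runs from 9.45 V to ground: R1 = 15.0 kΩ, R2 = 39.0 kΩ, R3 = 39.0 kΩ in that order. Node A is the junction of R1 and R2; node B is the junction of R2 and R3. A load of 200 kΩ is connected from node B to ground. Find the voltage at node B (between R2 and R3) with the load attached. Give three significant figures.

V ≈ 3.56 V

At node B, R3 is in parallel with the load: R3‖R_L = 32.64 kΩ.
Below node A the resistance is R2 + (R3‖R_L) = 71.64 kΩ, so V_A = 9.45 × 71.64/86.64 = 7.814 V.
Then V_B = V_A × (R3‖R_L)/(R2 + R3‖R_L) = 7.814 × 32.64/71.64 = 3.56 V.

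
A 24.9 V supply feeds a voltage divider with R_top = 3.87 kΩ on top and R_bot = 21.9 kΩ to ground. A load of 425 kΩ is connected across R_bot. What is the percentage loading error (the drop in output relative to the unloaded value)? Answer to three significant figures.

The divider's output (Thévenin) resistance is R_top‖R_bot = 3.289 kΩ.
Fractional drop under load = R_th/(R_th + R_L) = 3.289 / (3.289 + 425) = 0.007679.
So the output falls by 0.768 %.

0.768 %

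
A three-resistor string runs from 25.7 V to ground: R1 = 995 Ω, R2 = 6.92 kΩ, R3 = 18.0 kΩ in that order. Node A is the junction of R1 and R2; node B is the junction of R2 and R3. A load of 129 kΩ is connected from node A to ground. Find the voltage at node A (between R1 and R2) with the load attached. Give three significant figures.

Below node A the series string R2+R3 = 24920 Ω sits in parallel with the 129000 Ω load: 20890 Ω.
V_A = 25.7 × 20890/(995 + 20890) = 24.5 V.

V ≈ 24.5 V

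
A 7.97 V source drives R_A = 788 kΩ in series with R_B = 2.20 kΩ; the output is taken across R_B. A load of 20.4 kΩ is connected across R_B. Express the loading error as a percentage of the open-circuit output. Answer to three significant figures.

9.71 %

The divider's output (Thévenin) resistance is R_A‖R_B = 2.194 kΩ.
Fractional drop under load = R_th/(R_th + R_L) = 2.194 / (2.194 + 20.4) = 0.09710.
So the output falls by 9.71 %.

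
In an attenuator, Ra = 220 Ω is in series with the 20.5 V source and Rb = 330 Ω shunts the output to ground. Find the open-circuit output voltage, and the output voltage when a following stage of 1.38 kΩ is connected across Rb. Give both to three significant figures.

Open-circuit: V = 20.5 × 330/(220 + 330) = 12.3 V.
With the load, Rb becomes Rb‖R_L = 266.3 Ω, so V = 20.5 × 266.3/486.3 = 11.2 V.

Unloaded: 12.3 V; loaded: 11.2 V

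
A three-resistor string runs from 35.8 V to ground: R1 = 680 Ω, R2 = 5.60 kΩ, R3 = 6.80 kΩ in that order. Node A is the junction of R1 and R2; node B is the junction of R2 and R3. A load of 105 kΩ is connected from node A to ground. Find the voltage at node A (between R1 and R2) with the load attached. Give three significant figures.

V ≈ 33.7 V

Below node A the series string R2+R3 = 12400 Ω sits in parallel with the 105000 Ω load: 11090 Ω.
V_A = 35.8 × 11090/(680 + 11090) = 33.7 V.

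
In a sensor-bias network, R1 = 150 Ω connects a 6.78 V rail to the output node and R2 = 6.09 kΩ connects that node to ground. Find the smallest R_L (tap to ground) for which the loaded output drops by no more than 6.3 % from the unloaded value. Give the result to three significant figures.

R_L(min) ≈ 2.18 kΩ

Output resistance R_th = R1‖R2 = (150 × 6090)/6240 = 146.4 Ω.
The fractional drop is R_th/(R_th + R_L); requiring this ≤ 0.0630 gives R_L ≥ R_th(1/0.0630 − 1) = 146.4 × 14.87 = 2.18 kΩ.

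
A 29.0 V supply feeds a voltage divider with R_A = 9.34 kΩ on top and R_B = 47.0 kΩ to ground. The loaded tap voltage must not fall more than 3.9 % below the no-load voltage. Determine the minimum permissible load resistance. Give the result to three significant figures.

Output resistance R_th = R_A‖R_B = (9.34 × 47.0)/56.34 = 7.792 kΩ.
The fractional drop is R_th/(R_th + R_L); requiring this ≤ 0.0390 gives R_L ≥ R_th(1/0.0390 − 1) = 7.792 × 24.64 = 192 kΩ.

R_L(min) ≈ 192 kΩ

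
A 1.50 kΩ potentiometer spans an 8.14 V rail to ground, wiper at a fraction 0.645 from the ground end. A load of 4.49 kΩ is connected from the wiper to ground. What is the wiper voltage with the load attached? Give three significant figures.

V ≈ 4.88 V

The wiper splits the pot into (1−α)R = 532.5 Ω above and αR = 967.5 Ω below.
Lower section ‖ load = 796.0 Ω.
V_wiper = 8.14 × 796.0/(532.5 + 796.0) = 4.88 V.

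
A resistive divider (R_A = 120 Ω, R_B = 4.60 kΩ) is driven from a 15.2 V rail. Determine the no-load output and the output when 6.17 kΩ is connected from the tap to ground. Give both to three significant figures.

Open-circuit: V = 15.2 × 4600/(120 + 4600) = 14.8 V.
With the load, R_B becomes R_B‖R_L = 2635 Ω, so V = 15.2 × 2635/2755 = 14.5 V.

Unloaded: 14.8 V; loaded: 14.5 V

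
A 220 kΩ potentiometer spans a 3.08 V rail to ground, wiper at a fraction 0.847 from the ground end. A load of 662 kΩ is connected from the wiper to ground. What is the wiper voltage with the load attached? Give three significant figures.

V ≈ 2.50 V

The wiper splits the pot into (1−α)R = 33.66 kΩ above and αR = 186.3 kΩ below.
Lower section ‖ load = 145.4 kΩ.
V_wiper = 3.08 × 145.4/(33.66 + 145.4) = 2.50 V.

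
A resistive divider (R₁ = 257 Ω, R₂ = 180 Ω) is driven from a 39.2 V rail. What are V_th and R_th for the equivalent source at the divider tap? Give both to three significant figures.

V_th is the open-circuit tap voltage: 39.2 × 180/(257 + 180) = 16.1 V.
With the supply zeroed, R₁ and R₂ appear in parallel from the tap: R_th = R₁‖R₂ = (257 × 180)/437.0 = 106 Ω.

V_th = 16.1 V, R_th = 106 Ω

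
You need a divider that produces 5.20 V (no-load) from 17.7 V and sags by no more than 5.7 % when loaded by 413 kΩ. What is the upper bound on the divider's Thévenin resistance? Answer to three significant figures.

R_th ≤ 25.0 kΩ

Loading drop = R_th/(R_th + R_L) ≤ 0.0570, so R_th ≤ R_L · ε/(1−ε) = 413 kΩ × 0.0570/0.9430 = 25.0 kΩ.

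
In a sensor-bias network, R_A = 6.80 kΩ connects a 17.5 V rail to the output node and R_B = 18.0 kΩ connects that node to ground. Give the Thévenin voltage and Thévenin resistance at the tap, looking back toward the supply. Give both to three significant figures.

V_th is the open-circuit tap voltage: 17.5 × 18.0/(6.80 + 18.0) = 12.7 V.
With the supply zeroed, R_A and R_B appear in parallel from the tap: R_th = R_A‖R_B = (6.80 × 18.0)/24.80 = 4.94 kΩ.

V_th = 12.7 V, R_th = 4.94 kΩ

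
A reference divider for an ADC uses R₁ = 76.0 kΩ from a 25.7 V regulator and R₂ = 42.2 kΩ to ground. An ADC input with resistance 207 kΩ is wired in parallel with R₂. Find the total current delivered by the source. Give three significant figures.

I ≈ 0.231 mA

R₂‖R_L = 35.05 kΩ, so the source sees R₁ + R₂‖R_L = 111.1 kΩ.
I = 25.7 V / 111.1 kΩ = 0.231 mA.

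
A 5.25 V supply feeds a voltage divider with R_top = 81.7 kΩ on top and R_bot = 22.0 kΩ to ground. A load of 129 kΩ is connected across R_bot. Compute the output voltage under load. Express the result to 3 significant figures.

V_out ≈ 0.982 V

The load sits in parallel with R_bot: R_bot‖R_L = (22.0 × 129) / (22.0 + 129) = 18.79 kΩ.
V_out = 5.25 × 18.79 / (81.7 + 18.79) = 5.25 × 18.79/100.5 = 0.982 V.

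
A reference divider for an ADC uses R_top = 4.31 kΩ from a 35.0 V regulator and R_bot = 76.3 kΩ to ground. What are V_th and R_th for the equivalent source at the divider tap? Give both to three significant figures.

V_th is the open-circuit tap voltage: 35.0 × 76.3/(4.31 + 76.3) = 33.1 V.
With the supply zeroed, R_top and R_bot appear in parallel from the tap: R_th = R_top‖R_bot = (4.31 × 76.3)/80.61 = 4.08 kΩ.

V_th = 33.1 V, R_th = 4.08 kΩ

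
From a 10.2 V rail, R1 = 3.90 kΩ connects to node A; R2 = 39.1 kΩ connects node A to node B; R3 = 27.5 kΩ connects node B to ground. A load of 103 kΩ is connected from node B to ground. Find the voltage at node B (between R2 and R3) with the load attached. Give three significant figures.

At node B, R3 is in parallel with the load: R3‖R_L = 21.70 kΩ.
Below node A the resistance is R2 + (R3‖R_L) = 60.80 kΩ, so V_A = 10.2 × 60.80/64.70 = 9.585 V.
Then V_B = V_A × (R3‖R_L)/(R2 + R3‖R_L) = 9.585 × 21.70/60.80 = 3.42 V.

V ≈ 3.42 V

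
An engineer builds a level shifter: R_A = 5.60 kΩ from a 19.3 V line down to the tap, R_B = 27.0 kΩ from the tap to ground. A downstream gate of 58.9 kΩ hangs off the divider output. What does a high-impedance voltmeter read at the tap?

V_out ≈ 14.8 V

The load sits in parallel with R_B: R_B‖R_L = (27.0 × 58.9) / (27.0 + 58.9) = 18.51 kΩ.
V_out = 19.3 × 18.51 / (5.60 + 18.51) = 19.3 × 18.51/24.11 = 14.8 V.
(Unloaded it would have been 16.0 V.)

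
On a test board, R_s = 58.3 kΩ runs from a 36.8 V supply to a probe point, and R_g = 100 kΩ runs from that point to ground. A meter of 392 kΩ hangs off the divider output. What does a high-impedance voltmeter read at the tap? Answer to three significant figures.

The load sits in parallel with R_g: R_g‖R_L = (100 × 392) / (100 + 392) = 79.67 kΩ.
V_out = 36.8 × 79.67 / (58.3 + 79.67) = 36.8 × 79.67/138.0 = 21.3 V.

V_out ≈ 21.3 V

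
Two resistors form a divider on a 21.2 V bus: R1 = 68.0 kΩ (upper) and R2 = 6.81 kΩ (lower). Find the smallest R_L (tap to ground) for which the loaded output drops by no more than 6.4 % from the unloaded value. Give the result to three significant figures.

Output resistance R_th = R1‖R2 = (68.0 × 6.81)/74.81 = 6.190 kΩ.
The fractional drop is R_th/(R_th + R_L); requiring this ≤ 0.0640 gives R_L ≥ R_th(1/0.0640 − 1) = 6.190 × 14.62 = 90.5 kΩ.

R_L(min) ≈ 90.5 kΩ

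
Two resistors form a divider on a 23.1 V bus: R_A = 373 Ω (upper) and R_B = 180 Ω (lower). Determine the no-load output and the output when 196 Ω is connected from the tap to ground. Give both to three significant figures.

Unloaded: 7.52 V; loaded: 4.64 V

Open-circuit: V = 23.1 × 180/(373 + 180) = 7.52 V.
With the load, R_B becomes R_B‖R_L = 93.83 Ω, so V = 23.1 × 93.83/466.8 = 4.64 V.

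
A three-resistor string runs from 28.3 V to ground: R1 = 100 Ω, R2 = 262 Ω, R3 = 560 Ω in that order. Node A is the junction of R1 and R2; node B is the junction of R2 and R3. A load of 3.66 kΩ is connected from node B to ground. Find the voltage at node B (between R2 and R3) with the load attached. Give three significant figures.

V ≈ 16.2 V

At node B, R3 is in parallel with the load: R3‖R_L = 485.7 Ω.
Below node A the resistance is R2 + (R3‖R_L) = 747.7 Ω, so V_A = 28.3 × 747.7/847.7 = 24.96 V.
Then V_B = V_A × (R3‖R_L)/(R2 + R3‖R_L) = 24.96 × 485.7/747.7 = 16.2 V.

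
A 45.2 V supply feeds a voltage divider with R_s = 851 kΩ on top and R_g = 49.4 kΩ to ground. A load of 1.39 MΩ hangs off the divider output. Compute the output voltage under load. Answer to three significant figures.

V_out ≈ 2.40 V

The load sits in parallel with R_g: R_g‖R_L = (49.4 × 1390) / (49.4 + 1390) = 47.70 kΩ.
V_out = 45.2 × 47.70 / (851 + 47.70) = 45.2 × 47.70/898.7 = 2.40 V.
(Unloaded it would have been 2.48 V.)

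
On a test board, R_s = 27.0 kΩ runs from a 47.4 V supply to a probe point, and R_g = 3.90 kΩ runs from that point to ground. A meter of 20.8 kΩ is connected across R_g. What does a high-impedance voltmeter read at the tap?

V_out ≈ 5.14 V

The load sits in parallel with R_g: R_g‖R_L = (3.90 × 20.8) / (3.90 + 20.8) = 3.284 kΩ.
V_out = 47.4 × 3.284 / (27.0 + 3.284) = 47.4 × 3.284/30.28 = 5.14 V.
(Unloaded it would have been 5.98 V.)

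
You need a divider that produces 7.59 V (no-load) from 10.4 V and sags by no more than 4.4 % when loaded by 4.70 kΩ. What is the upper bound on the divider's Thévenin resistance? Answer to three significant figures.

R_th ≤ 216 Ω

Loading drop = R_th/(R_th + R_L) ≤ 0.0440, so R_th ≤ R_L · ε/(1−ε) = 4.70 kΩ × 0.0440/0.9560 = 216 Ω.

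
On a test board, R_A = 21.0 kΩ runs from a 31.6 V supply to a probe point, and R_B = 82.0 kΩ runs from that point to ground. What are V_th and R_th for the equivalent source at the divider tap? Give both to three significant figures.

V_th = 25.2 V, R_th = 16.7 kΩ

V_th is the open-circuit tap voltage: 31.6 × 82.0/(21.0 + 82.0) = 25.2 V.
With the supply zeroed, R_A and R_B appear in parallel from the tap: R_th = R_A‖R_B = (21.0 × 82.0)/103.0 = 16.7 kΩ.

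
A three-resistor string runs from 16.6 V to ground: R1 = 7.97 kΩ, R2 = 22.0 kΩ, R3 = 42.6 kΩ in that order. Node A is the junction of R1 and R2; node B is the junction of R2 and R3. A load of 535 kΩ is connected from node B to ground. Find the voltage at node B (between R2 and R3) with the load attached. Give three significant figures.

At node B, R3 is in parallel with the load: R3‖R_L = 39.46 kΩ.
Below node A the resistance is R2 + (R3‖R_L) = 61.46 kΩ, so V_A = 16.6 × 61.46/69.43 = 14.69 V.
Then V_B = V_A × (R3‖R_L)/(R2 + R3‖R_L) = 14.69 × 39.46/61.46 = 9.43 V.

V ≈ 9.43 V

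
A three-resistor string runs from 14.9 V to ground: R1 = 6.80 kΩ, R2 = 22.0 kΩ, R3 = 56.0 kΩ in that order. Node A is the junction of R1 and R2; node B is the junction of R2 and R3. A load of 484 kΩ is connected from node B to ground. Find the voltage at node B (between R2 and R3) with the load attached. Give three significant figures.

At node B, R3 is in parallel with the load: R3‖R_L = 50.19 kΩ.
Below node A the resistance is R2 + (R3‖R_L) = 72.19 kΩ, so V_A = 14.9 × 72.19/78.99 = 13.62 V.
Then V_B = V_A × (R3‖R_L)/(R2 + R3‖R_L) = 13.62 × 50.19/72.19 = 9.47 V.

V ≈ 9.47 V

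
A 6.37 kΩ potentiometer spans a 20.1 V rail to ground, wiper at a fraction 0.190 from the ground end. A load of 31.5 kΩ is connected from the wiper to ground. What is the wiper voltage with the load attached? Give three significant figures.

V ≈ 3.70 V

The wiper splits the pot into (1−α)R = 5.160 kΩ above and αR = 1.210 kΩ below.
Lower section ‖ load = 1.166 kΩ.
V_wiper = 20.1 × 1.166/(5.160 + 1.166) = 3.70 V.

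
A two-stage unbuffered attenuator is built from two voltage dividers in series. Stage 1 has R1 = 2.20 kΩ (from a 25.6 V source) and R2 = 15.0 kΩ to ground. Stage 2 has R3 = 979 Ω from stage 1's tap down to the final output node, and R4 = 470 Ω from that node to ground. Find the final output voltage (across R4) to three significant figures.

Stage 2 presents R3+R4 = 1449 Ω as a load on stage 1's tap.
Stage 1's lower leg becomes R2‖(R3+R4) = 1321 Ω, so V_mid = 25.6 × 1321/3521 = 9.606 V.
Stage 2 is itself unloaded: V_out = V_mid × R4/(R3+R4) = 9.606 × 470/1449 = 3.12 V.

V_out ≈ 3.12 V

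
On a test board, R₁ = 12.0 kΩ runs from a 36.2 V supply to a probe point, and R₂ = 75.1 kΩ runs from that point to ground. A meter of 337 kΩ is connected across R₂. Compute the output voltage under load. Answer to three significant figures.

V_out ≈ 30.3 V

The load sits in parallel with R₂: R₂‖R_L = (75.1 × 337) / (75.1 + 337) = 61.41 kΩ.
V_out = 36.2 × 61.41 / (12.0 + 61.41) = 36.2 × 61.41/73.41 = 30.3 V.
(Unloaded it would have been 31.2 V.)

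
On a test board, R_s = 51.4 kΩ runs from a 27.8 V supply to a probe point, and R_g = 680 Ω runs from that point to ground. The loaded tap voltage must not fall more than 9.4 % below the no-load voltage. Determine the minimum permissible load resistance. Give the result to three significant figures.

R_L(min) ≈ 6.47 kΩ

Output resistance R_th = R_s‖R_g = (51400 × 680)/52080 = 671.1 Ω.
The fractional drop is R_th/(R_th + R_L); requiring this ≤ 0.0940 gives R_L ≥ R_th(1/0.0940 − 1) = 671.1 × 9.638 = 6.47 kΩ.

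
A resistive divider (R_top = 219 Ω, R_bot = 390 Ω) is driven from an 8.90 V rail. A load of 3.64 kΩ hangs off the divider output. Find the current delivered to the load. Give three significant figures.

I_L ≈ 1.51 mA

R_bot‖R_L = 352.3 Ω; V_out = 8.90 × 352.3/571.3 = 5.488 V.
I_L = V_out / R_L = 5.488 / 3.64 kΩ = 1.51 mA.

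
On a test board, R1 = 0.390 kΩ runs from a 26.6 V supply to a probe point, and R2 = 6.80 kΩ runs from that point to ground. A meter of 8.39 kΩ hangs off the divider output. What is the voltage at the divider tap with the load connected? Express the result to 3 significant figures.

The load sits in parallel with R2: R2‖R_L = (6800 × 8390) / (6800 + 8390) = 3756 Ω.
V_out = 26.6 × 3756 / (390 + 3756) = 26.6 × 3756/4146 = 24.1 V.

V_out ≈ 24.1 V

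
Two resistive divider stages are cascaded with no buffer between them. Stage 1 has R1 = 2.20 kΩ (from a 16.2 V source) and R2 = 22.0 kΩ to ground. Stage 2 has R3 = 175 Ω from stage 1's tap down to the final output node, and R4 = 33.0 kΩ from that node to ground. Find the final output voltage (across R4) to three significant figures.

Stage 2 presents R3+R4 = 33180 Ω as a load on stage 1's tap.
Stage 1's lower leg becomes R2‖(R3+R4) = 13230 Ω, so V_mid = 16.2 × 13230/15430 = 13.89 V.
Stage 2 is itself unloaded: V_out = V_mid × R4/(R3+R4) = 13.89 × 33000/33180 = 13.8 V.

V_out ≈ 13.8 V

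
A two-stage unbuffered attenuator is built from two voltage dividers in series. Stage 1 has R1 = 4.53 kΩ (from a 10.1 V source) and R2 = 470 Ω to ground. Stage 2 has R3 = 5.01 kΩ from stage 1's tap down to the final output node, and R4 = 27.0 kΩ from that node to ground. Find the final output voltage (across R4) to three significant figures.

Stage 2 presents R3+R4 = 32010 Ω as a load on stage 1's tap.
Stage 1's lower leg becomes R2‖(R3+R4) = 463.2 Ω, so V_mid = 10.1 × 463.2/4993 = 0.9369 V.
Stage 2 is itself unloaded: V_out = V_mid × R4/(R3+R4) = 0.9369 × 27000/32010 = 0.790 V.

V_out ≈ 0.790 V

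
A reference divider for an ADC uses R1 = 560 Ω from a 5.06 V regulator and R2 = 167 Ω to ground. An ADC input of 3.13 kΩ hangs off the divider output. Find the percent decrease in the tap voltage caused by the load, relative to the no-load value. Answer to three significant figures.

The divider's output (Thévenin) resistance is R1‖R2 = 128.6 Ω.
Fractional drop under load = R_th/(R_th + R_L) = 128.6 / (128.6 + 3130) = 0.03948.
So the output falls by 3.95 %.

3.95 %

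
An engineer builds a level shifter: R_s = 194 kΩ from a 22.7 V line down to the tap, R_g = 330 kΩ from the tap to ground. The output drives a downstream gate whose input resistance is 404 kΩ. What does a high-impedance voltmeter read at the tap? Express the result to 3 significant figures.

V_out ≈ 11.0 V

The load sits in parallel with R_g: R_g‖R_L = (330 × 404) / (330 + 404) = 181.6 kΩ.
V_out = 22.7 × 181.6 / (194 + 181.6) = 22.7 × 181.6/375.6 = 11.0 V.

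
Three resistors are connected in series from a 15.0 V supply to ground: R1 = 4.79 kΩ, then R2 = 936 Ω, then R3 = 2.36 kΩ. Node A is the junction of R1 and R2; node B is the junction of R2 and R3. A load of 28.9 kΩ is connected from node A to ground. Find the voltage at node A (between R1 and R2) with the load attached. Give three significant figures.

Below node A the series string R2+R3 = 3296 Ω sits in parallel with the 28900 Ω load: 2959 Ω.
V_A = 15.0 × 2959/(4790 + 2959) = 5.73 V.

V ≈ 5.73 V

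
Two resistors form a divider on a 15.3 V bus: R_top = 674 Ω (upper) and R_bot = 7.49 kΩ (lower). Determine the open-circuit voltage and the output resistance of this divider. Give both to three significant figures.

V_th = 14.0 V, R_th = 618 Ω

V_th is the open-circuit tap voltage: 15.3 × 7490/(674 + 7490) = 14.0 V.
With the supply zeroed, R_top and R_bot appear in parallel from the tap: R_th = R_top‖R_bot = (674 × 7490)/8164 = 618 Ω.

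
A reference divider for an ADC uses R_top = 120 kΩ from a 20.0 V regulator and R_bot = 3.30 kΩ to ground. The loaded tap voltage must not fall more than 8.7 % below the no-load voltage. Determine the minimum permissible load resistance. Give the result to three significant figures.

R_L(min) ≈ 33.7 kΩ

Output resistance R_th = R_top‖R_bot = (120 × 3.30)/123.3 = 3.212 kΩ.
The fractional drop is R_th/(R_th + R_L); requiring this ≤ 0.0870 gives R_L ≥ R_th(1/0.0870 − 1) = 3.212 × 10.49 = 33.7 kΩ.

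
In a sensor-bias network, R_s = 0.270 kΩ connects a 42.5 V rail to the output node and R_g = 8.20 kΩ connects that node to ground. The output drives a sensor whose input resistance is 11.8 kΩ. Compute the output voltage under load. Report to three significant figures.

V_out ≈ 40.3 V

The load sits in parallel with R_g: R_g‖R_L = (8200 × 11800) / (8200 + 11800) = 4838 Ω.
V_out = 42.5 × 4838 / (270 + 4838) = 42.5 × 4838/5108 = 40.3 V.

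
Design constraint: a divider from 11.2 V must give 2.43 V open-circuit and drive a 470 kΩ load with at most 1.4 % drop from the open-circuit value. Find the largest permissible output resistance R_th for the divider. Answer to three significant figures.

R_th ≤ 6.67 kΩ

Loading drop = R_th/(R_th + R_L) ≤ 0.0140, so R_th ≤ R_L · ε/(1−ε) = 470 kΩ × 0.0140/0.9860 = 6.67 kΩ.
(Any R1, R2 with R2/(R1+R2) = 0.217 and R1‖R2 ≤ 6.67 kΩ will meet the spec.)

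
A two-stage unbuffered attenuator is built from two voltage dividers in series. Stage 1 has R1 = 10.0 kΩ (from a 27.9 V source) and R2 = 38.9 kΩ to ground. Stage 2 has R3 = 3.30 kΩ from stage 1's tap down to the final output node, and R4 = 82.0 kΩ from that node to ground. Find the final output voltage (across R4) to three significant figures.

V_out ≈ 19.5 V

Stage 2 presents R3+R4 = 85.30 kΩ as a load on stage 1's tap.
Stage 1's lower leg becomes R2‖(R3+R4) = 26.72 kΩ, so V_mid = 27.9 × 26.72/36.72 = 20.30 V.
Stage 2 is itself unloaded: V_out = V_mid × R4/(R3+R4) = 20.30 × 82.0/85.30 = 19.5 V.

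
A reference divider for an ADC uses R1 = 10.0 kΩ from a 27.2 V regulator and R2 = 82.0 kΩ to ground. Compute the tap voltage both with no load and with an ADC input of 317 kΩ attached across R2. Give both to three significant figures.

Unloaded: 24.2 V; loaded: 23.6 V

Open-circuit: V = 27.2 × 82.0/(10.0 + 82.0) = 24.2 V.
With the load, R2 becomes R2‖R_L = 65.15 kΩ, so V = 27.2 × 65.15/75.15 = 23.6 V.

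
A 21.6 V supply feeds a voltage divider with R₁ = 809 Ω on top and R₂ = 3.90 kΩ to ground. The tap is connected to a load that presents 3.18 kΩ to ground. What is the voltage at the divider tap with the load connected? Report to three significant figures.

The load sits in parallel with R₂: R₂‖R_L = (3900 × 3180) / (3900 + 3180) = 1752 Ω.
V_out = 21.6 × 1752 / (809 + 1752) = 21.6 × 1752/2561 = 14.8 V.

V_out ≈ 14.8 V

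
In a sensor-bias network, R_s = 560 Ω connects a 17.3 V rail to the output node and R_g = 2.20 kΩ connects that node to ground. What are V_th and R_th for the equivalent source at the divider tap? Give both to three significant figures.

V_th is the open-circuit tap voltage: 17.3 × 2200/(560 + 2200) = 13.8 V.
With the supply zeroed, R_s and R_g appear in parallel from the tap: R_th = R_s‖R_g = (560 × 2200)/2760 = 446 Ω.

V_th = 13.8 V, R_th = 446 Ω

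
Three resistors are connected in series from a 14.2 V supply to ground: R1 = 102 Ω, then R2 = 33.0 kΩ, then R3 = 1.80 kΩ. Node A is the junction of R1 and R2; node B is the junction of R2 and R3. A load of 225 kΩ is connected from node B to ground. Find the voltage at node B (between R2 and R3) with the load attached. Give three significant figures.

At node B, R3 is in parallel with the load: R3‖R_L = 1786 Ω.
Below node A the resistance is R2 + (R3‖R_L) = 34790 Ω, so V_A = 14.2 × 34790/34890 = 14.16 V.
Then V_B = V_A × (R3‖R_L)/(R2 + R3‖R_L) = 14.16 × 1786/34790 = 0.727 V.

V ≈ 0.727 V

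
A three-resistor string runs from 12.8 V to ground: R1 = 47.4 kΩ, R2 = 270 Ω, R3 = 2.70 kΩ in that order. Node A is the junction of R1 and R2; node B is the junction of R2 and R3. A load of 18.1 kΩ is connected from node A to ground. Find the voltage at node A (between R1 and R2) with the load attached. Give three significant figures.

V ≈ 0.654 V

Below node A the series string R2+R3 = 2970 Ω sits in parallel with the 18100 Ω load: 2551 Ω.
V_A = 12.8 × 2551/(47400 + 2551) = 0.654 V.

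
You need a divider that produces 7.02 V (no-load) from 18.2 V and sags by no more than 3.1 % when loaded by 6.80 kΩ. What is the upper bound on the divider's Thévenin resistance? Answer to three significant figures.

R_th ≤ 218 Ω

Loading drop = R_th/(R_th + R_L) ≤ 0.0310, so R_th ≤ R_L · ε/(1−ε) = 6.80 kΩ × 0.0310/0.9690 = 218 Ω.
(Any R1, R2 with R2/(R1+R2) = 0.386 and R1‖R2 ≤ 218 Ω will meet the spec.)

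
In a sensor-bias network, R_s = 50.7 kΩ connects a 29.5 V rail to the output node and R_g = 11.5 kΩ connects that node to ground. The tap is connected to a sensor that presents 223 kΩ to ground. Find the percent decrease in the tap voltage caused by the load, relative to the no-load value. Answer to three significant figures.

The divider's output (Thévenin) resistance is R_s‖R_g = 9.374 kΩ.
Fractional drop under load = R_th/(R_th + R_L) = 9.374 / (9.374 + 223) = 0.04034.
So the output falls by 4.03 %.

4.03 %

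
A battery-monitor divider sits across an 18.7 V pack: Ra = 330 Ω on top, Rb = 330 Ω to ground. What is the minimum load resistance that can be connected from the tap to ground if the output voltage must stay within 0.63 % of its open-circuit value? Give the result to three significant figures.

Output resistance R_th = Ra‖Rb = (330 × 330)/660.0 = 165.0 Ω.
The fractional drop is R_th/(R_th + R_L); requiring this ≤ 0.00630 gives R_L ≥ R_th(1/0.00630 − 1) = 165.0 × 157.7 = 26.0 kΩ.

R_L(min) ≈ 26.0 kΩ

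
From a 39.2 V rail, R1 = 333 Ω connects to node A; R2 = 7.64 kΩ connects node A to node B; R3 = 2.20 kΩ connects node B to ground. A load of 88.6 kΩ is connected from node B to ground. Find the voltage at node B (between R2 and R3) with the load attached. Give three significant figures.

At node B, R3 is in parallel with the load: R3‖R_L = 2147 Ω.
Below node A the resistance is R2 + (R3‖R_L) = 9787 Ω, so V_A = 39.2 × 9787/10120 = 37.91 V.
Then V_B = V_A × (R3‖R_L)/(R2 + R3‖R_L) = 37.91 × 2147/9787 = 8.32 V.

V ≈ 8.32 V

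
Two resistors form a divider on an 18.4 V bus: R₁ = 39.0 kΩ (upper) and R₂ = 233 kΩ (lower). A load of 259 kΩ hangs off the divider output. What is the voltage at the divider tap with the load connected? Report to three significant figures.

The load sits in parallel with R₂: R₂‖R_L = (233 × 259) / (233 + 259) = 122.7 kΩ.
V_out = 18.4 × 122.7 / (39.0 + 122.7) = 18.4 × 122.7/161.7 = 14.0 V.

V_out ≈ 14.0 V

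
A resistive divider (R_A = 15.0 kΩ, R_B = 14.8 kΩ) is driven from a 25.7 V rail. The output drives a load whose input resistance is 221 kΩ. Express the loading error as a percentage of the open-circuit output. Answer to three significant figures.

3.26 %

The divider's output (Thévenin) resistance is R_A‖R_B = 7.450 kΩ.
Fractional drop under load = R_th/(R_th + R_L) = 7.450 / (7.450 + 221) = 0.03261.
So the output falls by 3.26 %.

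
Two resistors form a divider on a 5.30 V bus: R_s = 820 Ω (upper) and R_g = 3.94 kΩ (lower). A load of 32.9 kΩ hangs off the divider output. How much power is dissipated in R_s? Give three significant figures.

Total resistance from the source is R_s + (R_g‖R_L) = 4339 Ω, so I = 5.30/4339 Ω = 1.222 mA.
P = I²·R_s = (1.222 mA)² × 820 Ω = 1.22 mW.

P ≈ 1.22 mW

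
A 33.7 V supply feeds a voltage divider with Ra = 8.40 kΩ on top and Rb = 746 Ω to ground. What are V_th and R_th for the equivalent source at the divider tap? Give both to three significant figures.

V_th is the open-circuit tap voltage: 33.7 × 746/(8400 + 746) = 2.75 V.
With the supply zeroed, Ra and Rb appear in parallel from the tap: R_th = Ra‖Rb = (8400 × 746)/9146 = 685 Ω.

V_th = 2.75 V, R_th = 685 Ω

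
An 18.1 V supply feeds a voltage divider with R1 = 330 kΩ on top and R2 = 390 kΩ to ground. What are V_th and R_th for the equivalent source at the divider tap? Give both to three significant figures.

V_th = 9.80 V, R_th = 179 kΩ

V_th is the open-circuit tap voltage: 18.1 × 390/(330 + 390) = 9.80 V.
With the supply zeroed, R1 and R2 appear in parallel from the tap: R_th = R1‖R2 = (330 × 390)/720.0 = 179 kΩ.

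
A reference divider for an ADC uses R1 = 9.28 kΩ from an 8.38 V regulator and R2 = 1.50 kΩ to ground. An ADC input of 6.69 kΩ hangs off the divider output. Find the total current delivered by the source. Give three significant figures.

I ≈ 0.798 mA

R2‖R_L = 1.225 kΩ, so the source sees R1 + R2‖R_L = 10.51 kΩ.
I = 8.38 V / 10.51 kΩ = 0.798 mA.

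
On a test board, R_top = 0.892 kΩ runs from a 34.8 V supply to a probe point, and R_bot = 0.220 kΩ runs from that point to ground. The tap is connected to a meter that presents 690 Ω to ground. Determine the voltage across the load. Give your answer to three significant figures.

The load sits in parallel with R_bot: R_bot‖R_L = (220 × 690) / (220 + 690) = 166.8 Ω.
V_out = 34.8 × 166.8 / (892 + 166.8) = 34.8 × 166.8/1059 = 5.48 V.

V_out ≈ 5.48 V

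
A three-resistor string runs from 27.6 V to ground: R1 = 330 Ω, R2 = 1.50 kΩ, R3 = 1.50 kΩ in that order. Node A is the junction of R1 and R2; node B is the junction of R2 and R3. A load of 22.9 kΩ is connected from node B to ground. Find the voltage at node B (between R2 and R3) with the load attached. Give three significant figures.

V ≈ 12.0 V

At node B, R3 is in parallel with the load: R3‖R_L = 1408 Ω.
Below node A the resistance is R2 + (R3‖R_L) = 2908 Ω, so V_A = 27.6 × 2908/3238 = 24.79 V.
Then V_B = V_A × (R3‖R_L)/(R2 + R3‖R_L) = 24.79 × 1408/2908 = 12.0 V.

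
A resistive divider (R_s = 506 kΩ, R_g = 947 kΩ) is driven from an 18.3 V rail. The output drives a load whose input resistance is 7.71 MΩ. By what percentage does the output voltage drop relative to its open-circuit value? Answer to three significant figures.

The divider's output (Thévenin) resistance is R_s‖R_g = 329.8 kΩ.
Fractional drop under load = R_th/(R_th + R_L) = 329.8 / (329.8 + 7710) = 0.04102.
So the output falls by 4.10 %.

4.10 %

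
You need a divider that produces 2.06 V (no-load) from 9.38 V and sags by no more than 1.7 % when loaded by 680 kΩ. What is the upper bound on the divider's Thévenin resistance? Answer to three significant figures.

R_th ≤ 11.8 kΩ

Loading drop = R_th/(R_th + R_L) ≤ 0.0170, so R_th ≤ R_L · ε/(1−ε) = 680 kΩ × 0.0170/0.9830 = 11.8 kΩ.
(Any R1, R2 with R2/(R1+R2) = 0.220 and R1‖R2 ≤ 11.8 kΩ will meet the spec.)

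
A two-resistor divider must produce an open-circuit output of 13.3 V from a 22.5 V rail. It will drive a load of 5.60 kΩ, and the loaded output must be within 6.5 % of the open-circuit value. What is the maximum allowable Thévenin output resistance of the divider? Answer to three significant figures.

Loading drop = R_th/(R_th + R_L) ≤ 0.0650, so R_th ≤ R_L · ε/(1−ε) = 5.60 kΩ × 0.0650/0.9350 = 389 Ω.
(Any R1, R2 with R2/(R1+R2) = 0.591 and R1‖R2 ≤ 389 Ω will meet the spec.)

R_th ≤ 389 Ω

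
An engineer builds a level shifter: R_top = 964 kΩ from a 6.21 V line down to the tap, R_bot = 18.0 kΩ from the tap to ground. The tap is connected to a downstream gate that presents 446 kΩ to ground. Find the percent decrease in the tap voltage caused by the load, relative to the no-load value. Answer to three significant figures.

The divider's output (Thévenin) resistance is R_top‖R_bot = 17.67 kΩ.
Fractional drop under load = R_th/(R_th + R_L) = 17.67 / (17.67 + 446) = 0.03811.
So the output falls by 3.81 %.

3.81 %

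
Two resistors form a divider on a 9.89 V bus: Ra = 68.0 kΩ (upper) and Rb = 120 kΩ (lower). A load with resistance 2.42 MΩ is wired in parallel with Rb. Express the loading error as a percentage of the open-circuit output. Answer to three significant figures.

1.76 %

The divider's output (Thévenin) resistance is Ra‖Rb = 43.40 kΩ.
Fractional drop under load = R_th/(R_th + R_L) = 43.40 / (43.40 + 2420) = 0.01762.
So the output falls by 1.76 %.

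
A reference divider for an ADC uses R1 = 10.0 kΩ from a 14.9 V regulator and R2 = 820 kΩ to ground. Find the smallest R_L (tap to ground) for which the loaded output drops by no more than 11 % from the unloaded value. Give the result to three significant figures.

Output resistance R_th = R1‖R2 = (10.0 × 820)/830.0 = 9.880 kΩ.
The fractional drop is R_th/(R_th + R_L); requiring this ≤ 0.110 gives R_L ≥ R_th(1/0.110 − 1) = 9.880 × 8.091 = 79.9 kΩ.

R_L(min) ≈ 79.9 kΩ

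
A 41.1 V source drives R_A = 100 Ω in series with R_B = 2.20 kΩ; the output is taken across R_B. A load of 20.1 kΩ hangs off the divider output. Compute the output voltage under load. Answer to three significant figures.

V_out ≈ 39.1 V

The load sits in parallel with R_B: R_B‖R_L = (2200 × 20100) / (2200 + 20100) = 1983 Ω.
V_out = 41.1 × 1983 / (100 + 1983) = 41.1 × 1983/2083 = 39.1 V.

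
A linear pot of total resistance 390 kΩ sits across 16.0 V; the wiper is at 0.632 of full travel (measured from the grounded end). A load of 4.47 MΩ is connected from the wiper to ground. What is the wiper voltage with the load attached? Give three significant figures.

The wiper splits the pot into (1−α)R = 143.5 kΩ above and αR = 246.5 kΩ below.
Lower section ‖ load = 233.6 kΩ.
V_wiper = 16.0 × 233.6/(143.5 + 233.6) = 9.91 V.

V ≈ 9.91 V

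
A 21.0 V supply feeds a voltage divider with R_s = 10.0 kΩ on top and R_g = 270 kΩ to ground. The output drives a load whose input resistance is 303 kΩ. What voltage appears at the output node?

The load sits in parallel with R_g: R_g‖R_L = (270 × 303) / (270 + 303) = 142.8 kΩ.
V_out = 21.0 × 142.8 / (10.0 + 142.8) = 21.0 × 142.8/152.8 = 19.6 V.

V_out ≈ 19.6 V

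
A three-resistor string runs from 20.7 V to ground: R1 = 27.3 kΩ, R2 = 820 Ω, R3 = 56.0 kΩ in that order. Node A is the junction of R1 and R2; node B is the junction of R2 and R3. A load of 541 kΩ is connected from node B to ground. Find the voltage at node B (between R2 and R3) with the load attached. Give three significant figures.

V ≈ 13.3 V

At node B, R3 is in parallel with the load: R3‖R_L = 50750 Ω.
Below node A the resistance is R2 + (R3‖R_L) = 51570 Ω, so V_A = 20.7 × 51570/78870 = 13.53 V.
Then V_B = V_A × (R3‖R_L)/(R2 + R3‖R_L) = 13.53 × 50750/51570 = 13.3 V.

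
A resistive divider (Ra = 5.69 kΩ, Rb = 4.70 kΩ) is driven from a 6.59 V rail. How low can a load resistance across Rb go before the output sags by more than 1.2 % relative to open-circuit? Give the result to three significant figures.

Output resistance R_th = Ra‖Rb = (5.69 × 4.70)/10.39 = 2.574 kΩ.
The fractional drop is R_th/(R_th + R_L); requiring this ≤ 0.0120 gives R_L ≥ R_th(1/0.0120 − 1) = 2.574 × 82.33 = 212 kΩ.

R_L(min) ≈ 212 kΩ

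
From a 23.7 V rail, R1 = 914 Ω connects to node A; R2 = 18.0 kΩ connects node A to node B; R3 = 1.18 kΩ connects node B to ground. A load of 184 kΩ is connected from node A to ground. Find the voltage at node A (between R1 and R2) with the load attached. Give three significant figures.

V ≈ 22.5 V

Below node A the series string R2+R3 = 19180 Ω sits in parallel with the 184000 Ω load: 17370 Ω.
V_A = 23.7 × 17370/(914 + 17370) = 22.5 V.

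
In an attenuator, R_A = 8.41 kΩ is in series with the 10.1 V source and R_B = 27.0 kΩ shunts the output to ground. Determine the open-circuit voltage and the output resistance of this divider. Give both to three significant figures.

V_th is the open-circuit tap voltage: 10.1 × 27.0/(8.41 + 27.0) = 7.70 V.
With the supply zeroed, R_A and R_B appear in parallel from the tap: R_th = R_A‖R_B = (8.41 × 27.0)/35.41 = 6.41 kΩ.

V_th = 7.70 V, R_th = 6.41 kΩ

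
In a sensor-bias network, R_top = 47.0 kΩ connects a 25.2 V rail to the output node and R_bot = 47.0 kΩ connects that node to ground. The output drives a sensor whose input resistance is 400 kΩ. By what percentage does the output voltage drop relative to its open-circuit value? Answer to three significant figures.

The divider's output (Thévenin) resistance is R_top‖R_bot = 23.50 kΩ.
Fractional drop under load = R_th/(R_th + R_L) = 23.50 / (23.50 + 400) = 0.05549.
So the output falls by 5.55 %.

5.55 %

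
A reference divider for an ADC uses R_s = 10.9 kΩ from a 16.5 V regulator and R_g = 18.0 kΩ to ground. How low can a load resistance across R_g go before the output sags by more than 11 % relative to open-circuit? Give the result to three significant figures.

Output resistance R_th = R_s‖R_g = (10.9 × 18.0)/28.90 = 6.789 kΩ.
The fractional drop is R_th/(R_th + R_L); requiring this ≤ 0.110 gives R_L ≥ R_th(1/0.110 − 1) = 6.789 × 8.091 = 54.9 kΩ.

R_L(min) ≈ 54.9 kΩ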